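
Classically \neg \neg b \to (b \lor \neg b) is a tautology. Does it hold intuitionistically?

No

This is a variant of double-negation elimination (deriving excluded middle from double negation), which is not intuitionistically valid.
A Kripke countermodel: worlds w0, w1; order generated by w0 \le w1; atoms true at each world — w0:{}; w1:{b}.
w0 \nVdash \neg \neg b \to (b \lor \neg b): already at w0 itself, w0 \Vdash \neg \neg b but w0 \nVdash b \lor \neg b.
w0 \nVdash b \lor \neg b: neither disjunct is forced at w0.
w0 lacks atom b, so w0 \nVdash b.
So the root w0 does not force the formula.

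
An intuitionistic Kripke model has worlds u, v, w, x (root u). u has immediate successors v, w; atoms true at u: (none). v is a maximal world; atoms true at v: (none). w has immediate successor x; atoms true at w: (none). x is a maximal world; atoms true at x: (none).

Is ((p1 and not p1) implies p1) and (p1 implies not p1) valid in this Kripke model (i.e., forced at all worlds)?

u forces ((p1 and not p1) implies p1) and (p1 implies not p1) since u forces both conjuncts.
Since the root u forces ((p1 and not p1) implies p1) and (p1 implies not p1) and forcing is persistent (monotone upward), every world forces it.

Yes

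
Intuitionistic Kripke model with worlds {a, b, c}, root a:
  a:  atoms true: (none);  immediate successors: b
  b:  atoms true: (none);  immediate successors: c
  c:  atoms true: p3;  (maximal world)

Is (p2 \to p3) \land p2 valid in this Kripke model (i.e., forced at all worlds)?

Not every world: a \nVdash (p2 \to p3) \land p2.
a \nVdash (p2 \to p3) \land p2 since a fails p2.

No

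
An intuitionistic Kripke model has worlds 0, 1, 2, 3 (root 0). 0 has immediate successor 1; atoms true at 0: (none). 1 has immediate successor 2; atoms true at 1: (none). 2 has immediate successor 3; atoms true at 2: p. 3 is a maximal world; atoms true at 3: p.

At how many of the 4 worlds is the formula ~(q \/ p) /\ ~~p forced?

0: does not force it — 0 ||-/- ~(q \/ p) /\ ~~p since 0 fails ~(q \/ p).
1: does not force it — 1 ||-/- ~(q \/ p) /\ ~~p since 1 fails ~(q \/ p).
2: does not force it.
3: does not force it.
Worlds forcing the formula: { }.

0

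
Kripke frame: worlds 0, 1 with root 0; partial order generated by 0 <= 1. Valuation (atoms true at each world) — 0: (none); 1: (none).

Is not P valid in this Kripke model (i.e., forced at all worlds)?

0 forces not P: no world accessible from 0 forces P.
Since the root 0 forces not P and forcing is persistent (monotone upward), every world forces it.

Yes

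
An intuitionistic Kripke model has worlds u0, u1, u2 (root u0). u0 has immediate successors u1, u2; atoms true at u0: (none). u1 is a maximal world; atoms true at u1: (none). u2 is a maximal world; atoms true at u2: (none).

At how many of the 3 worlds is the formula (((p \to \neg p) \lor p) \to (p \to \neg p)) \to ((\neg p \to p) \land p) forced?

0

u0: does not force it — u0 \nVdash (((p \to \neg p) \lor p) \to (p \to \neg p)) \to ((\neg p \to p) \land p): already at u0 itself, u0 \Vdash ((p \to \neg p) \lor p) \to (p \to \neg p) but u0 \nVdash (\neg p \to p) \land p.
u1: does not force it — u1 \nVdash (((p \to \neg p) \lor p) \to (p \to \neg p)) \to ((\neg p \to p) \land p): already at u1 itself, u1 \Vdash ((p \to \neg p) \lor p) \to (p \to \neg p) but u1 \nVdash (\neg p \to p) \land p.
u2: does not force it — u2 \nVdash (((p \to \neg p) \lor p) \to (p \to \neg p)) \to ((\neg p \to p) \land p): already at u2 itself, u2 \Vdash ((p \to \neg p) \lor p) \to (p \to \neg p) but u2 \nVdash (\neg p \to p) \land p.
Worlds forcing the formula: { }.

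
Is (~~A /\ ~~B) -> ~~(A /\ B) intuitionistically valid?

This is the distribution of double negation over conjunction, which is intuitionistically derivable.
Assume ~~A, ~~B, and ~(A /\ B). From A we'd get ~B (since A /\ B is refuted), contradicting ~~B; so ~A, contradicting ~~A.

Yes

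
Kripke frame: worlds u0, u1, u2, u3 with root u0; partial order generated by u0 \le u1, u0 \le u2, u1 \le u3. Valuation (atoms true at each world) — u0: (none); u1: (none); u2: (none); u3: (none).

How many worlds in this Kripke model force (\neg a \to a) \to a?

u0: forces it.
u1: forces it.
u2: forces it.
u3: forces it.
Worlds forcing the formula: {u0, u1, u2, u3}.

4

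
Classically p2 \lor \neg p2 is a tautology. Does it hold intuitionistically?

This is the law of excluded middle, which is not intuitionistically valid.
A Kripke countermodel: worlds u, v; order generated by u \le v; atoms true at each world — u:{}; v:{p2}.
u \nVdash p2 \lor \neg p2: neither disjunct is forced at u.
u lacks atom p2, so u \nVdash p2.
So the root u does not force the formula.

No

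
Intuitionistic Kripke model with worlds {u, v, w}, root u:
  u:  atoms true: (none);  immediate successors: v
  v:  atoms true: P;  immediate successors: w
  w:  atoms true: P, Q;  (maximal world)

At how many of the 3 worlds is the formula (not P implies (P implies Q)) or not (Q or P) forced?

3

u: forces it.
v: forces it.
w: forces it.
Worlds forcing the formula: {u, v, w}.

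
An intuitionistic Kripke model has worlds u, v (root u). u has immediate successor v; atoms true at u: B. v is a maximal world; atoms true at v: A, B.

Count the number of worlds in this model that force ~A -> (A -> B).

2

u: forces it.
v: forces it.
Worlds forcing the formula: {u, v}.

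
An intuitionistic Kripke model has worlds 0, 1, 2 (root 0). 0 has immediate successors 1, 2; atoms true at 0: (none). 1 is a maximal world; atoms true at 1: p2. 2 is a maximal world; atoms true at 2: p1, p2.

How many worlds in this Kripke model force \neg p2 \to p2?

3

0: forces it.
1: forces it.
2: forces it.
Worlds forcing the formula: {0, 1, 2}.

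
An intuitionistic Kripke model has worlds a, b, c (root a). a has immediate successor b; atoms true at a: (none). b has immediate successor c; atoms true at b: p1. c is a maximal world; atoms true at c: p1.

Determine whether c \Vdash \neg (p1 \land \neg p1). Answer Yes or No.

c \Vdash \neg (p1 \land \neg p1): no world accessible from c forces p1 \land \neg p1.

Yes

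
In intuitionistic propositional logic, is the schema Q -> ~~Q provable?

Yes

This is double-negation introduction, which is intuitionistically derivable.
If a world forces Q then every accessible world forces Q (persistence), so none forces ~Q; hence ~~Q.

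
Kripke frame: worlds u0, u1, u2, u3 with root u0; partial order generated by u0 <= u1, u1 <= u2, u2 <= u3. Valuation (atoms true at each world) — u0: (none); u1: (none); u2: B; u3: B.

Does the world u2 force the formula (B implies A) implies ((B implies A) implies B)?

Yes

u2 forces (B implies A) implies ((B implies A) implies B) vacuously: no world accessible from u2 forces the antecedent B implies A.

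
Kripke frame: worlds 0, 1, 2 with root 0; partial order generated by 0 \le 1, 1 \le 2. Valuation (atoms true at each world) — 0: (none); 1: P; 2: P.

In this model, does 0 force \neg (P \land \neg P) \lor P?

Yes

0 \Vdash \neg (P \land \neg P) \lor P via the disjunct \neg (P \land \neg P).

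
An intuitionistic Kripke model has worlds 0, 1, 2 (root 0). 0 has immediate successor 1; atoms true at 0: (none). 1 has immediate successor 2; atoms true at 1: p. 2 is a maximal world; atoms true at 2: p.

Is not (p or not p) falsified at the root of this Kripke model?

0 does not force not (p or not p) since 1 is accessible from 0 and 1 forces p or not p.
1 forces p or not p via the disjunct p.
So the root 0 does not force not (p or not p); the model is a countermodel.

Yes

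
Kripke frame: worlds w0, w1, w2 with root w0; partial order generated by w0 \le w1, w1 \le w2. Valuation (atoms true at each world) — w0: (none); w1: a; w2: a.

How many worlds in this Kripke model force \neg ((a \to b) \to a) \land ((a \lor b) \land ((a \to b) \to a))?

0

w0: does not force it — w0 \nVdash \neg ((a \to b) \to a) \land ((a \lor b) \land ((a \to b) \to a)) since w0 fails \neg ((a \to b) \to a).
w1: does not force it — w1 \nVdash \neg ((a \to b) \to a) \land ((a \lor b) \land ((a \to b) \to a)) since w1 fails \neg ((a \to b) \to a).
w2: does not force it.
Worlds forcing the formula: { }.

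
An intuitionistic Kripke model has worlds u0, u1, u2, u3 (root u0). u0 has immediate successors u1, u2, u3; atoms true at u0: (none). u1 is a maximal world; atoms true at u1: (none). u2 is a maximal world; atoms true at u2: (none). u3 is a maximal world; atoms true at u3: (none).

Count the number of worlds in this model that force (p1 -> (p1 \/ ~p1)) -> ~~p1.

u0: does not force it — u0 ||-/- (p1 -> (p1 \/ ~p1)) -> ~~p1: already at u0 itself, u0 ||- p1 -> (p1 \/ ~p1) but u0 ||-/- ~~p1.
u1: does not force it.
u2: does not force it.
u3: does not force it.
Worlds forcing the formula: { }.

0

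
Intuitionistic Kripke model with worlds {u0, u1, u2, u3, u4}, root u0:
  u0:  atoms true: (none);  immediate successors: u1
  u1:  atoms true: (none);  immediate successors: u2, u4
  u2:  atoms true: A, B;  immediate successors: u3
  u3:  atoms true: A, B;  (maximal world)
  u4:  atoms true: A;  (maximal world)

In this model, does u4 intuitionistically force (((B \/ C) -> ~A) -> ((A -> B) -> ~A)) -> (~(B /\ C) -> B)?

u4 ||-/- (((B \/ C) -> ~A) -> ((A -> B) -> ~A)) -> (~(B /\ C) -> B): already at u4 itself, u4 ||- ((B \/ C) -> ~A) -> ((A -> B) -> ~A) but u4 ||-/- ~(B /\ C) -> B.
u4 ||-/- ~(B /\ C) -> B: already at u4 itself, u4 ||- ~(B /\ C) but u4 ||-/- B.
u4 lacks atom B, so u4 ||-/- B.

No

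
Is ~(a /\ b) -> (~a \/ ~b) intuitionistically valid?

This is the constructively invalid direction of De Morgan's law for conjunction, which is not intuitionistically valid.
A Kripke countermodel: worlds w0, w1, w2; order generated by w0 <= w1, w0 <= w2; atoms true at each world — w0:{}; w1:{a}; w2:{b}.
w0 ||-/- ~(a /\ b) -> (~a \/ ~b): already at w0 itself, w0 ||- ~(a /\ b) but w0 ||-/- ~a \/ ~b.
w0 ||-/- ~a \/ ~b: neither disjunct is forced at w0.
w0 ||-/- ~a since w1 is accessible from w0 and w1 ||- a.
So the root w0 does not force the formula.

No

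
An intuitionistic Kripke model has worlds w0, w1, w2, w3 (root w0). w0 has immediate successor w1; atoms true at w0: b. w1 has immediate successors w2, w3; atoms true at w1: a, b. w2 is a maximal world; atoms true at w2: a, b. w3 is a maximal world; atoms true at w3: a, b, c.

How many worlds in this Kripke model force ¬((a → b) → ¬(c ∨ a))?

w0: forces it.
w1: forces it.
w2: forces it.
w3: forces it.
Worlds forcing the formula: {w0, w1, w2, w3}.

4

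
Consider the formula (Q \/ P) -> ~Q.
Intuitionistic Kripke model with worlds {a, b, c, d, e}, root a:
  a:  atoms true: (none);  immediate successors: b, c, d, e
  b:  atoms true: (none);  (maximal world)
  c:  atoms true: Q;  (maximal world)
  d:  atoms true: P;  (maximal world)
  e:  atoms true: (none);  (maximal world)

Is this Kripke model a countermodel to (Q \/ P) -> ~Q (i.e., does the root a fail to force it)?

Yes

a ||-/- (Q \/ P) -> ~Q: at the accessible world c, c ||- Q \/ P but c ||-/- ~Q.
c ||-/- ~Q since c is accessible from c and c ||- Q.
So the root a does not force (Q \/ P) -> ~Q; the model is a countermodel.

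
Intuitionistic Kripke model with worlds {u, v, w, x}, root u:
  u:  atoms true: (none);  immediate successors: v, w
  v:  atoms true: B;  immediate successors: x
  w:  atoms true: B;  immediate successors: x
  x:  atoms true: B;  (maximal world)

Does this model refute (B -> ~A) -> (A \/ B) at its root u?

u ||-/- (B -> ~A) -> (A \/ B): already at u itself, u ||- B -> ~A but u ||-/- A \/ B.
u ||-/- A \/ B: neither disjunct is forced at u.
u lacks atom A, so u ||-/- A.
So the root u does not force (B -> ~A) -> (A \/ B); the model is a countermodel.

Yes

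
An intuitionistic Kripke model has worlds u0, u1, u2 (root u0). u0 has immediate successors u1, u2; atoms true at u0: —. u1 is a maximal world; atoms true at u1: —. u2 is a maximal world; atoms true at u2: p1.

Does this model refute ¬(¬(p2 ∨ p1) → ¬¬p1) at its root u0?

Yes

u0 ⊮ ¬(¬(p2 ∨ p1) → ¬¬p1) since u2 is accessible from u0 and u2 ⊩ ¬(p2 ∨ p1) → ¬¬p1.
u2 ⊩ ¬(p2 ∨ p1) → ¬¬p1 vacuously: no world accessible from u2 forces the antecedent ¬(p2 ∨ p1).
So the root u0 does not force ¬(¬(p2 ∨ p1) → ¬¬p1); the model is a countermodel.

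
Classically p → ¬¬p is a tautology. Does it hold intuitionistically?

This is double-negation introduction, which is intuitionistically derivable.
If a world forces p then every accessible world forces p (persistence), so none forces ¬p; hence ¬¬p.

Yes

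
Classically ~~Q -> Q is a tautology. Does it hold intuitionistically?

This is double-negation elimination, which is not intuitionistically valid.
A Kripke countermodel: worlds 0, 1; order generated by 0 <= 1; atoms true at each world — 0:{}; 1:{Q}.
0 ||-/- ~~Q -> Q: already at 0 itself, 0 ||- ~~Q but 0 ||-/- Q.
0 lacks atom Q, so 0 ||-/- Q.
So the root 0 does not force the formula.

No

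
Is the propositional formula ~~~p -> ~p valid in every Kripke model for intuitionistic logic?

Yes

This is triple-negation reduction, which is intuitionistically derivable.
Assume ~~~p and suppose p. Then ~~p (double-negation introduction), contradicting ~~~p. So ~p.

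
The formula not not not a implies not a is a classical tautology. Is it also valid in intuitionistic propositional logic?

Yes

This is triple-negation reduction, which is intuitionistically derivable.
Assume not not not a and suppose a. Then not not a (double-negation introduction), contradicting not not not a. So not a.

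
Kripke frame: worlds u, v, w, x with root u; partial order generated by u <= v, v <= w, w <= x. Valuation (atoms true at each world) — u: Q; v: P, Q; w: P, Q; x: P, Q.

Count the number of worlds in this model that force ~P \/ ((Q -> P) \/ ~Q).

u: does not force it — u ||-/- ~P \/ ((Q -> P) \/ ~Q): neither disjunct is forced at u.
v: forces it.
w: forces it.
x: forces it.
Worlds forcing the formula: {v, w, x}.

3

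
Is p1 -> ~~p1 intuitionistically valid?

This is double-negation introduction, which is intuitionistically derivable.
If a world forces p1 then every accessible world forces p1 (persistence), so none forces ~p1; hence ~~p1.

Yes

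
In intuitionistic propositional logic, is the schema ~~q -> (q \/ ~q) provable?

This is a variant of double-negation elimination (deriving excluded middle from double negation), which is not intuitionistically valid.
A Kripke countermodel: worlds w0, w1; order generated by w0 <= w1; atoms true at each world — w0:{}; w1:{q}.
w0 ||-/- ~~q -> (q \/ ~q): already at w0 itself, w0 ||- ~~q but w0 ||-/- q \/ ~q.
w0 ||-/- q \/ ~q: neither disjunct is forced at w0.
w0 lacks atom q, so w0 ||-/- q.
So the root w0 does not force the formula.

No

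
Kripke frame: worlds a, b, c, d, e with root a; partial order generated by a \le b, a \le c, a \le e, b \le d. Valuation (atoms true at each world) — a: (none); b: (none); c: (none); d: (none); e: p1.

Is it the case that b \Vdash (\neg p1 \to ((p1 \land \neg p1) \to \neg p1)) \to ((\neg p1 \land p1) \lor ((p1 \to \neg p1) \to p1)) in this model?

b \nVdash (\neg p1 \to ((p1 \land \neg p1) \to \neg p1)) \to ((\neg p1 \land p1) \lor ((p1 \to \neg p1) \to p1)): already at b itself, b \Vdash \neg p1 \to ((p1 \land \neg p1) \to \neg p1) but b \nVdash (\neg p1 \land p1) \lor ((p1 \to \neg p1) \to p1).
b \nVdash (\neg p1 \land p1) \lor ((p1 \to \neg p1) \to p1): neither disjunct is forced at b.
b \nVdash \neg p1 \land p1 since b fails p1.

No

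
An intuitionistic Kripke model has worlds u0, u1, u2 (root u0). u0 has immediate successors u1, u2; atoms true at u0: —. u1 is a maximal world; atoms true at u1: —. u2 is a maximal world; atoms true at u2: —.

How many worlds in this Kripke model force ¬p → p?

u0: does not force it — u0 ⊮ ¬p → p: already at u0 itself, u0 ⊩ ¬p but u0 ⊮ p.
u1: does not force it — u1 ⊮ ¬p → p: already at u1 itself, u1 ⊩ ¬p but u1 ⊮ p.
u2: does not force it — u2 ⊮ ¬p → p: already at u2 itself, u2 ⊩ ¬p but u2 ⊮ p.
Worlds forcing the formula: { }.

0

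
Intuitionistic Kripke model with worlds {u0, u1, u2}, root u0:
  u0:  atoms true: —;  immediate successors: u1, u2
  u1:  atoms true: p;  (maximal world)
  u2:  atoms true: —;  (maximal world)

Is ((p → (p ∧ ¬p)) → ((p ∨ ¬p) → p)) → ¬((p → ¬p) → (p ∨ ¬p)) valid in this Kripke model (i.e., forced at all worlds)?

Not every world: u0 ⊮ ((p → (p ∧ ¬p)) → ((p ∨ ¬p) → p)) → ¬((p → ¬p) → (p ∨ ¬p)).
u0 ⊮ ((p → (p ∧ ¬p)) → ((p ∨ ¬p) → p)) → ¬((p → ¬p) → (p ∨ ¬p)): at the accessible world u1, u1 ⊩ (p → (p ∧ ¬p)) → ((p ∨ ¬p) → p) but u1 ⊮ ¬((p → ¬p) → (p ∨ ¬p)).
u1 ⊮ ¬((p → ¬p) → (p ∨ ¬p)) since u1 is accessible from u1 and u1 ⊩ (p → ¬p) → (p ∨ ¬p).

No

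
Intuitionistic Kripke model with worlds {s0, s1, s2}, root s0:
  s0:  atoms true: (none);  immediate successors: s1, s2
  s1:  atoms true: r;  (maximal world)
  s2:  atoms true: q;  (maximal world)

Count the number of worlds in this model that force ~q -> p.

s0: does not force it — s0 ||-/- ~q -> p: at the accessible world s1, s1 ||- ~q but s1 ||-/- p.
s1: does not force it — s1 ||-/- ~q -> p: already at s1 itself, s1 ||- ~q but s1 ||-/- p.
s2: forces it.
Worlds forcing the formula: {s2}.

1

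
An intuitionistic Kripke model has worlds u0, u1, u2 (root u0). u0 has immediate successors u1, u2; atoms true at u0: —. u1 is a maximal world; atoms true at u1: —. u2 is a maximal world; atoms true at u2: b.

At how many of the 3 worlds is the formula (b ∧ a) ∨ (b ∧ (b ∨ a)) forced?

u0: does not force it — u0 ⊮ (b ∧ a) ∨ (b ∧ (b ∨ a)): neither disjunct is forced at u0.
u1: does not force it — u1 ⊮ (b ∧ a) ∨ (b ∧ (b ∨ a)): neither disjunct is forced at u1.
u2: forces it.
Worlds forcing the formula: {u2}.

1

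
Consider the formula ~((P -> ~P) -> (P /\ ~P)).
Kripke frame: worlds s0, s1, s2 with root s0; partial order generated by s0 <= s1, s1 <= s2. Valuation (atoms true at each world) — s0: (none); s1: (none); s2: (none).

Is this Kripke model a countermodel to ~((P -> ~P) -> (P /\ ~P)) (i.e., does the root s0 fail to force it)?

s0 ||- ~((P -> ~P) -> (P /\ ~P)): no world accessible from s0 forces (P -> ~P) -> (P /\ ~P).
So the root s0 forces ~((P -> ~P) -> (P /\ ~P)); the model is not a countermodel.

No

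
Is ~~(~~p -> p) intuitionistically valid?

This is the double negation of double-negation elimination, which is intuitionistically derivable.
By Glivenko's theorem the double negation of any classical propositional tautology is intuitionistically provable; ~~p -> p is classically a tautology.

Yes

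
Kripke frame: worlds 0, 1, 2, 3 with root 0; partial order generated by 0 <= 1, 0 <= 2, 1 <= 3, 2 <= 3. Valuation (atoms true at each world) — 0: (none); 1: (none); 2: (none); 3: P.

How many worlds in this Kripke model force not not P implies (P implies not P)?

0: does not force it — 0 does not force not not P implies (P implies not P): already at 0 itself, 0 forces not not P but 0 does not force P implies not P.
1: does not force it — 1 does not force not not P implies (P implies not P): already at 1 itself, 1 forces not not P but 1 does not force P implies not P.
2: does not force it — 2 does not force not not P implies (P implies not P): already at 2 itself, 2 forces not not P but 2 does not force P implies not P.
3: does not force it.
Worlds forcing the formula: { }.

0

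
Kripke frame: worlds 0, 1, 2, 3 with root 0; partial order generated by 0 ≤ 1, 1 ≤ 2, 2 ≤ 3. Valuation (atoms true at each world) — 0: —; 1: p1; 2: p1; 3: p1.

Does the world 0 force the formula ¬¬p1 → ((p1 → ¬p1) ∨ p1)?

0 ⊮ ¬¬p1 → ((p1 → ¬p1) ∨ p1): already at 0 itself, 0 ⊩ ¬¬p1 but 0 ⊮ (p1 → ¬p1) ∨ p1.
0 ⊮ (p1 → ¬p1) ∨ p1: neither disjunct is forced at 0.
0 ⊮ p1 → ¬p1: at the accessible world 1, 1 ⊩ p1 but 1 ⊮ ¬p1.

No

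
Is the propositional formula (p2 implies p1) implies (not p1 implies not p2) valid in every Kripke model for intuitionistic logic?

This is the forward direction of contraposition, which is intuitionistically derivable.
Assume p2 implies p1 and not p1. If p2 held then p1 would follow, contradicting not p1; so not p2.

Yes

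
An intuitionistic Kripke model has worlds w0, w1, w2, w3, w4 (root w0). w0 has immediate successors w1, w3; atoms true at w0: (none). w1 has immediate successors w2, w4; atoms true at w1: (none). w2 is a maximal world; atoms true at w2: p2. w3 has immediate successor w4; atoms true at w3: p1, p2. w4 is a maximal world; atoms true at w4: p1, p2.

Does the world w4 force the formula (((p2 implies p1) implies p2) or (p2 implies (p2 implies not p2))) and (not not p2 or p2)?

w4 forces (((p2 implies p1) implies p2) or (p2 implies (p2 implies not p2))) and (not not p2 or p2) since w4 forces both conjuncts.

Yes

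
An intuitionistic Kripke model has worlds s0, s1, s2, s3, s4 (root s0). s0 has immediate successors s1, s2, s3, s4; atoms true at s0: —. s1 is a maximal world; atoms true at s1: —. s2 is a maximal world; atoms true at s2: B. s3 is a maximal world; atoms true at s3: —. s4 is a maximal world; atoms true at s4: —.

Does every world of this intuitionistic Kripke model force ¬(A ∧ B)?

s0 ⊩ ¬(A ∧ B): no world accessible from s0 forces A ∧ B.
Since the root s0 forces ¬(A ∧ B) and forcing is persistent (monotone upward), every world forces it.

Yes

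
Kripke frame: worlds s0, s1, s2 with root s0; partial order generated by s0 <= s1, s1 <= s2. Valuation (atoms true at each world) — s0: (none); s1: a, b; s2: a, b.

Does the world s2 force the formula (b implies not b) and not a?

No

s2 does not force (b implies not b) and not a since s2 fails b implies not b.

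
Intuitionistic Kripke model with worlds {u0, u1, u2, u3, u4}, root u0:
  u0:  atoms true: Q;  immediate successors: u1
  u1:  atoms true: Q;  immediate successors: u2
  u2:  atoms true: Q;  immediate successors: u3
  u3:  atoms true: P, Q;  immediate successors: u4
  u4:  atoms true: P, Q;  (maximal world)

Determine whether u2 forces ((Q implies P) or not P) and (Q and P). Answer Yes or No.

No

u2 does not force ((Q implies P) or not P) and (Q and P) since u2 fails (Q implies P) or not P.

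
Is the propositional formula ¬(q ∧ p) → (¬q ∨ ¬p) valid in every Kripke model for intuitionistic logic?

No

This is the constructively invalid direction of De Morgan's law for conjunction, which is not intuitionistically valid.
A Kripke countermodel: worlds w0, w1, w2; order generated by w0 ≤ w1, w0 ≤ w2; atoms true at each world — w0:{}; w1:{q}; w2:{p}.
w0 ⊮ ¬(q ∧ p) → (¬q ∨ ¬p): already at w0 itself, w0 ⊩ ¬(q ∧ p) but w0 ⊮ ¬q ∨ ¬p.
w0 ⊮ ¬q ∨ ¬p: neither disjunct is forced at w0.
w0 ⊮ ¬q since w1 is accessible from w0 and w1 ⊩ q.
So the root w0 does not force the formula.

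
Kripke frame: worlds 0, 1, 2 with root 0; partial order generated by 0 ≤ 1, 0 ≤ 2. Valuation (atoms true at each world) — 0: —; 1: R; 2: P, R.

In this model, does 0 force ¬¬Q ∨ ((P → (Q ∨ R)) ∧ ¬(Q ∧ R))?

0 ⊩ ¬¬Q ∨ ((P → (Q ∨ R)) ∧ ¬(Q ∧ R)) via the disjunct (P → (Q ∨ R)) ∧ ¬(Q ∧ R).

Yes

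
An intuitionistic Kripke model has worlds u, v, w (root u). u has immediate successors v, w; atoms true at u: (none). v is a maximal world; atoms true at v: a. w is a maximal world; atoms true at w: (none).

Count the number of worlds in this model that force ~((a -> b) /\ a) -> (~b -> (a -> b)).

1

u: does not force it — u ||-/- ~((a -> b) /\ a) -> (~b -> (a -> b)): already at u itself, u ||- ~((a -> b) /\ a) but u ||-/- ~b -> (a -> b).
v: does not force it — v ||-/- ~((a -> b) /\ a) -> (~b -> (a -> b)): already at v itself, v ||- ~((a -> b) /\ a) but v ||-/- ~b -> (a -> b).
w: forces it.
Worlds forcing the formula: {w}.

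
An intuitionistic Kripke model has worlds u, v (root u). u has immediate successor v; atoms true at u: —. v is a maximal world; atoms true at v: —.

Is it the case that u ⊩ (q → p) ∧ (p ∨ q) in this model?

u ⊮ (q → p) ∧ (p ∨ q) since u fails p ∨ q.

No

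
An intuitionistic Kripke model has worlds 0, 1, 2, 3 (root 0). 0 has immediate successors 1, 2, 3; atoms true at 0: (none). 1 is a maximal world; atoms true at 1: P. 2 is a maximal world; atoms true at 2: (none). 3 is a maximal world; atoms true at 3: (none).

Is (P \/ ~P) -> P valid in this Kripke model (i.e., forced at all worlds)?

No

Not every world: 0 ||-/- (P \/ ~P) -> P.
0 ||-/- (P \/ ~P) -> P: at the accessible world 2, 2 ||- P \/ ~P but 2 ||-/- P.
2 lacks atom P, so 2 ||-/- P.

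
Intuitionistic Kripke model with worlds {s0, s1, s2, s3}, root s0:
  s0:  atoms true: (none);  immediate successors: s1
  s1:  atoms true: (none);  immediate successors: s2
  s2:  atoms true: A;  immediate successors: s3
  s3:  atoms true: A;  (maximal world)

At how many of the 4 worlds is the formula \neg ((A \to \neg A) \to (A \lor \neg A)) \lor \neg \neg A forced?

4

s0: forces it.
s1: forces it.
s2: forces it.
s3: forces it.
Worlds forcing the formula: {s0, s1, s2, s3}.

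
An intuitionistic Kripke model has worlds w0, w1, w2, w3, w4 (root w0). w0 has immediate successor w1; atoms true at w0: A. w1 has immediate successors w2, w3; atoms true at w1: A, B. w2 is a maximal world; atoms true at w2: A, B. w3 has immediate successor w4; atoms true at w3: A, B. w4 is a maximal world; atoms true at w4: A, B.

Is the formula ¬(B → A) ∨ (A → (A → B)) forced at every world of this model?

No

Not every world: w0 ⊮ ¬(B → A) ∨ (A → (A → B)).
w0 ⊮ ¬(B → A) ∨ (A → (A → B)): neither disjunct is forced at w0.
w0 ⊮ ¬(B → A) since w0 is accessible from w0 and w0 ⊩ B → A.
w0 ⊩ B → A: every world accessible from w0 that forces B (namely w1, w2, w3, w4) also forces A.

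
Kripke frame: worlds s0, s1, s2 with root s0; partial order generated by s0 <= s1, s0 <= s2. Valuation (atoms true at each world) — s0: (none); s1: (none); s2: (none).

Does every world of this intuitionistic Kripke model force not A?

s0 forces not A: no world accessible from s0 forces A.
Since the root s0 forces not A and forcing is persistent (monotone upward), every world forces it.

Yes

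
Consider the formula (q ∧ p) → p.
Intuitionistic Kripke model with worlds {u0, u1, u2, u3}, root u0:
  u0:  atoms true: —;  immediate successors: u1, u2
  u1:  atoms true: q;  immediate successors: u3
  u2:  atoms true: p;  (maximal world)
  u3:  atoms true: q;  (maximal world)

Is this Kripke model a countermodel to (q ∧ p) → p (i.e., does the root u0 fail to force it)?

u0 ⊩ (q ∧ p) → p vacuously: no world accessible from u0 forces the antecedent q ∧ p.
So the root u0 forces (q ∧ p) → p; the model is not a countermodel.

No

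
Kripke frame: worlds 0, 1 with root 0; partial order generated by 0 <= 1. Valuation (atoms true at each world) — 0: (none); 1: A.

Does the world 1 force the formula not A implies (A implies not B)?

1 forces not A implies (A implies not B) vacuously: no world accessible from 1 forces the antecedent not A.

Yes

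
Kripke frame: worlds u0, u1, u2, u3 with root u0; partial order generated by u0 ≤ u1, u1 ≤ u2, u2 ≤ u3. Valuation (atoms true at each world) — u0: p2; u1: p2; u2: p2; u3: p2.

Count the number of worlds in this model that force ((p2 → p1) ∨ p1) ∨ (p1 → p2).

4

u0: forces it.
u1: forces it.
u2: forces it.
u3: forces it.
Worlds forcing the formula: {u0, u1, u2, u3}.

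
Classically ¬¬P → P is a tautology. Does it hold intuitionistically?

This is double-negation elimination, which is not intuitionistically valid.
A Kripke countermodel: worlds 0, 1; order generated by 0 ≤ 1; atoms true at each world — 0:{}; 1:{P}.
0 ⊮ ¬¬P → P: already at 0 itself, 0 ⊩ ¬¬P but 0 ⊮ P.
0 lacks atom P, so 0 ⊮ P.
So the root 0 does not force the formula.

No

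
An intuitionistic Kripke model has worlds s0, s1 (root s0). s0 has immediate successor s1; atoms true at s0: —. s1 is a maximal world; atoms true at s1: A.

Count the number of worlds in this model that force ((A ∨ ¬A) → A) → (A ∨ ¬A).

s0: does not force it — s0 ⊮ ((A ∨ ¬A) → A) → (A ∨ ¬A): already at s0 itself, s0 ⊩ (A ∨ ¬A) → A but s0 ⊮ A ∨ ¬A.
s1: forces it.
Worlds forcing the formula: {s1}.

1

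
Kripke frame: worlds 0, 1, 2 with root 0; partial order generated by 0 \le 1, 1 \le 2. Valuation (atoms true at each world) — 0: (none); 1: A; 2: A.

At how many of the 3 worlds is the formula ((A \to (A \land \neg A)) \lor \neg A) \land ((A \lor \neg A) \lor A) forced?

0

0: does not force it — 0 \nVdash ((A \to (A \land \neg A)) \lor \neg A) \land ((A \lor \neg A) \lor A) since 0 fails (A \to (A \land \neg A)) \lor \neg A.
1: does not force it — 1 \nVdash ((A \to (A \land \neg A)) \lor \neg A) \land ((A \lor \neg A) \lor A) since 1 fails (A \to (A \land \neg A)) \lor \neg A.
2: does not force it — 2 \nVdash ((A \to (A \land \neg A)) \lor \neg A) \land ((A \lor \neg A) \lor A) since 2 fails (A \to (A \land \neg A)) \lor \neg A.
Worlds forcing the formula: { }.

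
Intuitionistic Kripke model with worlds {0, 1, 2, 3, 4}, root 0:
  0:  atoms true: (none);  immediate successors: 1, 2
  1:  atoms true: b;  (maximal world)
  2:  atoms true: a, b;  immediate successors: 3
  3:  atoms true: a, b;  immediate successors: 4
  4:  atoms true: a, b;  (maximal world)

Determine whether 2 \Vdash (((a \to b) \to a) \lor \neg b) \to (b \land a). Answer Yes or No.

2 \Vdash (((a \to b) \to a) \lor \neg b) \to (b \land a): every world accessible from 2 that forces ((a \to b) \to a) \lor \neg b (namely 2, 3, 4) also forces b \land a.

Yes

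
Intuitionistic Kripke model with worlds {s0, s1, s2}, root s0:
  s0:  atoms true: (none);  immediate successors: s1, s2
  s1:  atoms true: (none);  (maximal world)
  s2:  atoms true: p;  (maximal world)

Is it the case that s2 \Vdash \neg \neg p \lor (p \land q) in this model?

s2 \Vdash \neg \neg p \lor (p \land q) via the disjunct \neg \neg p.

Yes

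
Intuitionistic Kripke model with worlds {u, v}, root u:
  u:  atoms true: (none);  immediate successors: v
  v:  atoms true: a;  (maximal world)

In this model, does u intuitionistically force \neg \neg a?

u \Vdash \neg \neg a: no world accessible from u forces \neg a.

Yes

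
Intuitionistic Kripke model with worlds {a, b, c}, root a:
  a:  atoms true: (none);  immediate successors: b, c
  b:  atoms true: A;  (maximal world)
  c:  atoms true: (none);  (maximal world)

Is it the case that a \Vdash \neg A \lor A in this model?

a \nVdash \neg A \lor A: neither disjunct is forced at a.
a \nVdash \neg A since b is accessible from a and b \Vdash A.

No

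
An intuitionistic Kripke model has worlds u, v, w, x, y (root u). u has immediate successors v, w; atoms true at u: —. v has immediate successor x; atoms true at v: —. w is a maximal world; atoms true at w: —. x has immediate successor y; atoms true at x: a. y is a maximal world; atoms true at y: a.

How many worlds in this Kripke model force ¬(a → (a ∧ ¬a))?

u: does not force it — u ⊮ ¬(a → (a ∧ ¬a)) since w is accessible from u and w ⊩ a → (a ∧ ¬a).
v: forces it.
w: does not force it — w ⊮ ¬(a → (a ∧ ¬a)) since w is accessible from w and w ⊩ a → (a ∧ ¬a).
x: forces it.
y: forces it.
Worlds forcing the formula: {v, x, y}.

3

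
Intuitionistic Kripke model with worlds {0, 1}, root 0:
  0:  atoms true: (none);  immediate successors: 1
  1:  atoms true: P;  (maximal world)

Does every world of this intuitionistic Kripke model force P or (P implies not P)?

Not every world: 0 does not force P or (P implies not P).
0 does not force P or (P implies not P): neither disjunct is forced at 0.
0 lacks atom P, so 0 does not force P.

No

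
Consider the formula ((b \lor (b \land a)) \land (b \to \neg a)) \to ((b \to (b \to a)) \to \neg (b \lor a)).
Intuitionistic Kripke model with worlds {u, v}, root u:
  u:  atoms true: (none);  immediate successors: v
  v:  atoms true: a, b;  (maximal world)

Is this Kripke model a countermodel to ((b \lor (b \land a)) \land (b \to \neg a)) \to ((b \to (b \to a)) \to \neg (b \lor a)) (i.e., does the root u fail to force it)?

u \Vdash ((b \lor (b \land a)) \land (b \to \neg a)) \to ((b \to (b \to a)) \to \neg (b \lor a)) vacuously: no world accessible from u forces the antecedent (b \lor (b \land a)) \land (b \to \neg a).
So the root u forces ((b \lor (b \land a)) \land (b \to \neg a)) \to ((b \to (b \to a)) \to \neg (b \lor a)); the model is not a countermodel.

No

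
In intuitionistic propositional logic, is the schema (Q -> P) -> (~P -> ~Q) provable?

Yes

This is the forward direction of contraposition, which is intuitionistically derivable.
Assume Q -> P and ~P. If Q held then P would follow, contradicting ~P; so ~Q.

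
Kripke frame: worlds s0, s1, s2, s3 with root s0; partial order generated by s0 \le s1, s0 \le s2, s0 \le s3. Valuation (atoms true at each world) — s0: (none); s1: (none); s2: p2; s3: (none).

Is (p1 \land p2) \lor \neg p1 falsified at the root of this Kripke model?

No

s0 \Vdash (p1 \land p2) \lor \neg p1 via the disjunct \neg p1.
So the root s0 forces (p1 \land p2) \lor \neg p1; the model is not a countermodel.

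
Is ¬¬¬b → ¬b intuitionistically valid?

This is triple-negation reduction, which is intuitionistically derivable.
Assume ¬¬¬b and suppose b. Then ¬¬b (double-negation introduction), contradicting ¬¬¬b. So ¬b.

Yes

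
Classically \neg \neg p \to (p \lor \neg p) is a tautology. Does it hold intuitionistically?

No

This is a variant of double-negation elimination (deriving excluded middle from double negation), which is not intuitionistically valid.
A Kripke countermodel: worlds w0, w1; order generated by w0 \le w1; atoms true at each world — w0:{}; w1:{p}.
w0 \nVdash \neg \neg p \to (p \lor \neg p): already at w0 itself, w0 \Vdash \neg \neg p but w0 \nVdash p \lor \neg p.
w0 \nVdash p \lor \neg p: neither disjunct is forced at w0.
w0 lacks atom p, so w0 \nVdash p.
So the root w0 does not force the formula.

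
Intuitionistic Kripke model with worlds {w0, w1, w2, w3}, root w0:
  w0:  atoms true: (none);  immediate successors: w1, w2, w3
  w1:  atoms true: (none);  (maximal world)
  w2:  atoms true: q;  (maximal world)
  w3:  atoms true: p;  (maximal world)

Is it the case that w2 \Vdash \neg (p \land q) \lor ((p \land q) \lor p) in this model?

w2 \Vdash \neg (p \land q) \lor ((p \land q) \lor p) via the disjunct \neg (p \land q).

Yes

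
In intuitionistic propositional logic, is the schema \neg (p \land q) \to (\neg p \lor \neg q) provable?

No

This is the constructively invalid direction of De Morgan's law for conjunction, which is not intuitionistically valid.
A Kripke countermodel: worlds u0, u1, u2; order generated by u0 \le u1, u0 \le u2; atoms true at each world — u0:{}; u1:{p}; u2:{q}.
u0 \nVdash \neg (p \land q) \to (\neg p \lor \neg q): already at u0 itself, u0 \Vdash \neg (p \land q) but u0 \nVdash \neg p \lor \neg q.
u0 \nVdash \neg p \lor \neg q: neither disjunct is forced at u0.
u0 \nVdash \neg p since u1 is accessible from u0 and u1 \Vdash p.
So the root u0 does not force the formula.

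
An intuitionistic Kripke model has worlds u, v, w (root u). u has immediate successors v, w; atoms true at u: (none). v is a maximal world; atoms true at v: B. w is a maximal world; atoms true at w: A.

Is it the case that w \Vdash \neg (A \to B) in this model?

w \Vdash \neg (A \to B): no world accessible from w forces A \to B.

Yes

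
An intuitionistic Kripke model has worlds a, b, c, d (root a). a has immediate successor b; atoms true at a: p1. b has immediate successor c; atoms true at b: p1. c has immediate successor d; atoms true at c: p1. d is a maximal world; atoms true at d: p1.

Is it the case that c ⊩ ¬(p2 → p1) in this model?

No

c ⊮ ¬(p2 → p1) since c is accessible from c and c ⊩ p2 → p1.
c ⊩ p2 → p1 vacuously: no world accessible from c forces the antecedent p2.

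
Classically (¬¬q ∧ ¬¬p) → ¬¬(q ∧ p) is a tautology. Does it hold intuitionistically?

Yes

This is the distribution of double negation over conjunction, which is intuitionistically derivable.
Assume ¬¬q, ¬¬p, and ¬(q ∧ p). From q we'd get ¬p (since q ∧ p is refuted), contradicting ¬¬p; so ¬q, contradicting ¬¬q.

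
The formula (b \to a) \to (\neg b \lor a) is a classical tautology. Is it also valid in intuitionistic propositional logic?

This is the material-implication-as-disjunction principle, which is not intuitionistically valid.
A Kripke countermodel: worlds u0, u1; order generated by u0 \le u1; atoms true at each world — u0:{}; u1:{a,b}.
u0 \nVdash (b \to a) \to (\neg b \lor a): already at u0 itself, u0 \Vdash b \to a but u0 \nVdash \neg b \lor a.
u0 \nVdash \neg b \lor a: neither disjunct is forced at u0.
u0 \nVdash \neg b since u1 is accessible from u0 and u1 \Vdash b.
So the root u0 does not force the formula.

No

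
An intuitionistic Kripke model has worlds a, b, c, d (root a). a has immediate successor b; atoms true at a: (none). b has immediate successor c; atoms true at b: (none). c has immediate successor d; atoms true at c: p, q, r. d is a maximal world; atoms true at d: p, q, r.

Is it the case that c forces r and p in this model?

Yes

c forces r and p since c forces both conjuncts.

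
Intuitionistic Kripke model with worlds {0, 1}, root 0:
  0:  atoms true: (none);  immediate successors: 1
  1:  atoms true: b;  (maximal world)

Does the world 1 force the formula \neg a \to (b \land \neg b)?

1 \nVdash \neg a \to (b \land \neg b): already at 1 itself, 1 \Vdash \neg a but 1 \nVdash b \land \neg b.
1 \nVdash b \land \neg b since 1 fails \neg b.

No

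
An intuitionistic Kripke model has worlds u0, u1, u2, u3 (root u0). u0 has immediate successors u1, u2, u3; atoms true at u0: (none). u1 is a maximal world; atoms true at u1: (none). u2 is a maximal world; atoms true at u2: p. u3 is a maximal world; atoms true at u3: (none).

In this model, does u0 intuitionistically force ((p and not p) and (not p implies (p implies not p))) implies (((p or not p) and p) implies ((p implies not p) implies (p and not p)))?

u0 forces ((p and not p) and (not p implies (p implies not p))) implies (((p or not p) and p) implies ((p implies not p) implies (p and not p))) vacuously: no world accessible from u0 forces the antecedent (p and not p) and (not p implies (p implies not p)).

Yes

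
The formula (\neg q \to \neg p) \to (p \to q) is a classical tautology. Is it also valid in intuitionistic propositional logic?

No

This is the converse of contraposition, which is not intuitionistically valid.
A Kripke countermodel: worlds w0, w1; order generated by w0 \le w1; atoms true at each world — w0:{p}; w1:{p,q}.
w0 \nVdash (\neg q \to \neg p) \to (p \to q): already at w0 itself, w0 \Vdash \neg q \to \neg p but w0 \nVdash p \to q.
w0 \nVdash p \to q: already at w0 itself, w0 \Vdash p but w0 \nVdash q.
w0 lacks atom q, so w0 \nVdash q.
So the root w0 does not force the formula.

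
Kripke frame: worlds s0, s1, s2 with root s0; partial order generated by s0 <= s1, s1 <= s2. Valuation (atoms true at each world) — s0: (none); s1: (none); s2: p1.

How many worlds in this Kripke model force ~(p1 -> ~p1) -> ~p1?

s0: does not force it — s0 ||-/- ~(p1 -> ~p1) -> ~p1: already at s0 itself, s0 ||- ~(p1 -> ~p1) but s0 ||-/- ~p1.
s1: does not force it — s1 ||-/- ~(p1 -> ~p1) -> ~p1: already at s1 itself, s1 ||- ~(p1 -> ~p1) but s1 ||-/- ~p1.
s2: does not force it — s2 ||-/- ~(p1 -> ~p1) -> ~p1: already at s2 itself, s2 ||- ~(p1 -> ~p1) but s2 ||-/- ~p1.
Worlds forcing the formula: { }.

0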